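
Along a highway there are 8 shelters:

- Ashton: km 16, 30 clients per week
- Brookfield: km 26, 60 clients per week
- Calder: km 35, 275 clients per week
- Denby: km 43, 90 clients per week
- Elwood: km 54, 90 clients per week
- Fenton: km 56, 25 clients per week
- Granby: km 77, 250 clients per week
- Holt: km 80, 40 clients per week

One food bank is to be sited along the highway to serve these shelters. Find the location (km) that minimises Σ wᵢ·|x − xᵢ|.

For a sum of weighted absolute distances on a line, the optimum is the weighted median (not the mean). Total weight W = 860; half-weight = 430.
Sort by position and accumulate weight:
  km 16 (Ashton, w=30) → cum 30
  km 26 (Brookfield, w=60) → cum 90
  km 35 (Calder, w=275) → cum 365
  km 43 (Denby, w=90) → cum 455  ≥ 430 → median here
  km 54 (Elwood, w=90) → cum 545
  km 56 (Fenton, w=25) → cum 570
  km 77 (Granby, w=250) → cum 820
  km 80 (Holt, w=40) → cum 860
Optimal location: km 43.

x = 43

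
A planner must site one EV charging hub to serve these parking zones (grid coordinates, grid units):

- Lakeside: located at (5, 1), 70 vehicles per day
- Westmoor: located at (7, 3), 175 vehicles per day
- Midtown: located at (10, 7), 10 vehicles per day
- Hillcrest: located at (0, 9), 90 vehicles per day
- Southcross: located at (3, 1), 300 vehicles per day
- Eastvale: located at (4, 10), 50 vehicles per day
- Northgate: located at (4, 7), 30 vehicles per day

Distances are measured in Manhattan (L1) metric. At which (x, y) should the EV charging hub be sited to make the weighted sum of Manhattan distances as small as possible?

(3, 1)

Manhattan distance separates: Σwᵢ(|x−xᵢ|+|y−yᵢ|) = Σwᵢ|x−xᵢ| + Σwᵢ|y−yᵢ|, so x and y are optimised independently as 1-D weighted medians.
Total weight W = 725; half = 362.5.
x-coordinate, sorted with cumulative weight:
  x=0 (Hillcrest, w=90) cum 90
  x=3 (Southcross, w=300) cum 390  ← median
  x=4 (Eastvale, w=50) cum 440
  x=4 (Northgate, w=30) cum 470
  x=5 (Lakeside, w=70) cum 540
  x=7 (Westmoor, w=175) cum 715
  x=10 (Midtown, w=10) cum 725
⇒ x* = 3
y-coordinate, sorted with cumulative weight:
  y=1 (Lakeside, w=70) cum 70
  y=1 (Southcross, w=300) cum 370  ← median
  y=3 (Westmoor, w=175) cum 545
  y=7 (Midtown, w=10) cum 555
  y=7 (Northgate, w=30) cum 585
  y=9 (Hillcrest, w=90) cum 675
  y=10 (Eastvale, w=50) cum 725
⇒ y* = 1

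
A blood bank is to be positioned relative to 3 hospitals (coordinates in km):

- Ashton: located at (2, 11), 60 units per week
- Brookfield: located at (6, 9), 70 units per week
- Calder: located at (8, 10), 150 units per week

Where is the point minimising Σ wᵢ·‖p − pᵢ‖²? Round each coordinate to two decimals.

The minimiser of Σwᵢ‖p−pᵢ‖² is the weighted centroid p* = (Σwᵢpᵢ)/(Σwᵢ).
Σwᵢ = 280.
Σwᵢxᵢ = 60·2 + 70·6 + 150·8 = 1740.
Σwᵢyᵢ = 60·11 + 70·9 + 150·10 = 2790.
x* = 1740/280 = 6.21, y* = 2790/280 = 9.96.

(6.21, 9.96)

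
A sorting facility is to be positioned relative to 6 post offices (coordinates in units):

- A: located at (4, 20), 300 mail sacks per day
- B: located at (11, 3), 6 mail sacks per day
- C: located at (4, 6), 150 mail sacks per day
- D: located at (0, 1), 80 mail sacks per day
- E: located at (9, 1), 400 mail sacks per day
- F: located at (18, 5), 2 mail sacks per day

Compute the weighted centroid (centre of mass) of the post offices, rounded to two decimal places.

(5.87, 7.90)

The minimiser of Σwᵢ‖p−pᵢ‖² is the weighted centroid p* = (Σwᵢpᵢ)/(Σwᵢ).
Σwᵢ = 938.
Σwᵢxᵢ = 300·4 + 6·11 + 150·4 + 80·0 + 400·9 + 2·18 = 5502.
Σwᵢyᵢ = 300·20 + 6·3 + 150·6 + 80·1 + 400·1 + 2·5 = 7408.
x* = 5502/938 = 5.87, y* = 7408/938 = 7.90.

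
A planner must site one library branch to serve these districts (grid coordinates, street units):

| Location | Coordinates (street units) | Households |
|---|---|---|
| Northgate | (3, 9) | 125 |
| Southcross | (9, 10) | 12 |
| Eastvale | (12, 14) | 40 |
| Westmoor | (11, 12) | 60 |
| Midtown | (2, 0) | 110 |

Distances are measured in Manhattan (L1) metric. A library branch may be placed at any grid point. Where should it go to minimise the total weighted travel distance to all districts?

Manhattan distance separates: Σwᵢ(|x−xᵢ|+|y−yᵢ|) = Σwᵢ|x−xᵢ| + Σwᵢ|y−yᵢ|, so x and y are optimised independently as 1-D weighted medians.
Total weight W = 347; half = 173.5.
x-coordinate, sorted with cumulative weight:
  x=2 (Midtown, w=110) cum 110
  x=3 (Northgate, w=125) cum 235  ← median
  x=9 (Southcross, w=12) cum 247
  x=11 (Westmoor, w=60) cum 307
  x=12 (Eastvale, w=40) cum 347
⇒ x* = 3
y-coordinate, sorted with cumulative weight:
  y=0 (Midtown, w=110) cum 110
  y=9 (Northgate, w=125) cum 235  ← median
  y=10 (Southcross, w=12) cum 247
  y=12 (Westmoor, w=60) cum 307
  y=14 (Eastvale, w=40) cum 347
⇒ y* = 9

(3, 9)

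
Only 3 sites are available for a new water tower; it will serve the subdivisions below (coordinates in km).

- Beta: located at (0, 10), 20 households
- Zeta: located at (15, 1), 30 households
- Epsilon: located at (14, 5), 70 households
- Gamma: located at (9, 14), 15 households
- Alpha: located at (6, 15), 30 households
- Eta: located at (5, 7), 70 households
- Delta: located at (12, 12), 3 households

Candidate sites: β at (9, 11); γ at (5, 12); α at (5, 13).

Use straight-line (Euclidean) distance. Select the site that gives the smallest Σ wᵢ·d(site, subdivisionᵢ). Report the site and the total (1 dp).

β, total 1678.1 km

Total weighted distance at each candidate:
  β (9, 11): total = 1678.1
  γ (5, 12): total = 1884.8
  α (5, 13): total = 1998.3
Minimum is at β with total 1678.1 km.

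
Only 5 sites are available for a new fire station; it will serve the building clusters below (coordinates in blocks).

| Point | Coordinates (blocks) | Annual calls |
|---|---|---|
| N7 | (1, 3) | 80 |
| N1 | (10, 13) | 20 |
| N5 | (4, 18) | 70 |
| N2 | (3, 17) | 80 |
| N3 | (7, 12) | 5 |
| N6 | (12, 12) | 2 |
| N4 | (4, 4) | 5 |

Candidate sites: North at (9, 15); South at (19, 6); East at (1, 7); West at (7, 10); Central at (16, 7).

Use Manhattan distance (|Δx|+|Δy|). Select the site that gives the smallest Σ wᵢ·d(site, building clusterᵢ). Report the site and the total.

Total weighted distance at each candidate:
  North (9, 15): total = 2977
  South (19, 6): total = 6251
  East (1, 7): total = 2677
  West (7, 10): total = 2879
  Central (16, 7): total = 5373
Minimum is at East with total 2677 blocks.

East, total 2677 blocks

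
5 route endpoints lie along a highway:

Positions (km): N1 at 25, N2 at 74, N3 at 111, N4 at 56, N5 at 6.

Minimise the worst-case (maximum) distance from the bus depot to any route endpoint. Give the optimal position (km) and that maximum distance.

location 58.5, max distance 52.5

The 1-center on a line is the midpoint of the two extreme points: leftmost at 6, rightmost at 111.
Optimal location = (6 + 111)/2 = 58.5; maximum distance = (111 − 6)/2 = 52.5.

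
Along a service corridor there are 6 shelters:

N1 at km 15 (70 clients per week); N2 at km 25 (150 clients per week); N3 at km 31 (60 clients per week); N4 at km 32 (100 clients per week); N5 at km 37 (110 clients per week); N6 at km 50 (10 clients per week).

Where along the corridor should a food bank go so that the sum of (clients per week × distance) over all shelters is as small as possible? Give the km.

x = 31

For a sum of weighted absolute distances on a line, the optimum is the weighted median (not the mean). Total weight W = 500; half-weight = 250.
Sort by position and accumulate weight:
  km 15 (N1, w=70) → cum 70
  km 25 (N2, w=150) → cum 220
  km 31 (N3, w=60) → cum 280  ≥ 250 → median here
  km 32 (N4, w=100) → cum 380
  km 37 (N5, w=110) → cum 490
  km 50 (N6, w=10) → cum 500
Optimal location: km 31.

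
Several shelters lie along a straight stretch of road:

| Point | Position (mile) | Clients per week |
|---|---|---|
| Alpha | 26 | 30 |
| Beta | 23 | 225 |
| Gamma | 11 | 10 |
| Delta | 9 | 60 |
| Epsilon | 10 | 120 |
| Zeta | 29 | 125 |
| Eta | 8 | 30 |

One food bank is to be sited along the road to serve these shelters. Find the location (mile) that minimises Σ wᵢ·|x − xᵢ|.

For a sum of weighted absolute distances on a line, the optimum is the weighted median (not the mean). Total weight W = 600; half-weight = 300.
Sort by position and accumulate weight:
  mile 8 (Eta, w=30) → cum 30
  mile 9 (Delta, w=60) → cum 90
  mile 10 (Epsilon, w=120) → cum 210
  mile 11 (Gamma, w=10) → cum 220
  mile 23 (Beta, w=225) → cum 445  ≥ 300 → median here
  mile 26 (Alpha, w=30) → cum 475
  mile 29 (Zeta, w=125) → cum 600
Optimal location: mile 23.

x = 23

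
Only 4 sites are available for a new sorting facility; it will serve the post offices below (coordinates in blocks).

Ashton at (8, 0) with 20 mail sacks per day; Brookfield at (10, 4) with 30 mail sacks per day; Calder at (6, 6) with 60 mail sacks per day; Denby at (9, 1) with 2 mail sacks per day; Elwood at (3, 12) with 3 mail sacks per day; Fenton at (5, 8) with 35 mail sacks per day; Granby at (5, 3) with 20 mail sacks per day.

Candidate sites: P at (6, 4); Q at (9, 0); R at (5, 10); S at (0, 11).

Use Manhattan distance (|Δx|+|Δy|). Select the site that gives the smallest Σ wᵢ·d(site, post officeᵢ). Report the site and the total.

Total weighted distance at each candidate:
  P (6, 4): total = 620
  Q (9, 0): total = 1326
  R (5, 10): total = 1138
  S (0, 11): total = 2140
Minimum is at P with total 620 blocks.

P, total 620 blocks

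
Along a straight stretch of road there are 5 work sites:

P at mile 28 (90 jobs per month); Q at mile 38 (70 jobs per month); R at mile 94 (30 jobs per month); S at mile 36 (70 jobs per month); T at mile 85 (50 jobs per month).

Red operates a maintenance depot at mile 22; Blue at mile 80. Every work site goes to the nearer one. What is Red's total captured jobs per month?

230

The indifferent point is the midpoint (22+80)/2 = 51; work sites left of it (closer to Red at 22) go to Red, those right go to Blue.
  P at 28 (w=90) → Red
  S at 36 (w=70) → Red
  Q at 38 (w=70) → Red
  T at 85 (w=50) → Blue
  R at 94 (w=30) → Blue
Red captures 230; Blue captures 80.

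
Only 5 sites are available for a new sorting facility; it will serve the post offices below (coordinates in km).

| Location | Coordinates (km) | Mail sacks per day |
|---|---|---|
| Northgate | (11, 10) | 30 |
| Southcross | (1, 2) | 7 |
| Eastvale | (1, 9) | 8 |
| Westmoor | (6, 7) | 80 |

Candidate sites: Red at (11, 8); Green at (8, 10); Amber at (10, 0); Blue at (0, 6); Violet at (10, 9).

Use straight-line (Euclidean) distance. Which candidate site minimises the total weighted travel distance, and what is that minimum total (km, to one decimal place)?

Green, total 509.4 km

Total weighted distance at each candidate:
  Red (11, 8): total = 630.0
  Green (8, 10): total = 509.4
  Amber (10, 0): total = 1112.8
  Blue (0, 6): total = 891.9
  Violet (10, 9): total = 552.0
Minimum is at Green with total 509.4 km.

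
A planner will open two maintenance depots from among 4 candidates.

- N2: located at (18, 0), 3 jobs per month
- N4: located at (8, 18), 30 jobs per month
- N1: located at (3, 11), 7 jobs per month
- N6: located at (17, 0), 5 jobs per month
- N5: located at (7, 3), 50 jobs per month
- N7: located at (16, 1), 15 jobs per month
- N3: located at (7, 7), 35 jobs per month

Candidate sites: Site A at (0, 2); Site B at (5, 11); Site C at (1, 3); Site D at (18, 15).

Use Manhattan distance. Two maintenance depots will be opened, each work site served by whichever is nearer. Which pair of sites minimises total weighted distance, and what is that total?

{Site B, Site C}, total 1234

Evaluate every pair (each demand assigned to the nearer of the two):
  {Site B, Site C}: total = 1234
  {Site A, Site B}: total = 1334
  {Site B, Site D}: total = 1389
  {Site C, Site D}: total = 1475
  {Site A, Site D}: total = 1659
  {Site A, Site C}: total = 1790
Best pair: {Site B, Site C} with total 1234.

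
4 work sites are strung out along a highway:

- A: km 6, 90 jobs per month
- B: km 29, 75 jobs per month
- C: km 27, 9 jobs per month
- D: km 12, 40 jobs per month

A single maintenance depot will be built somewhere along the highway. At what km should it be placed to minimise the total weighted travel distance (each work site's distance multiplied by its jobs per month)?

x = 12

For a sum of weighted absolute distances on a line, the optimum is the weighted median (not the mean). Total weight W = 214; half-weight = 107.
Sort by position and accumulate weight:
  km 6 (A, w=90) → cum 90
  km 12 (D, w=40) → cum 130  ≥ 107 → median here
  km 27 (C, w=9) → cum 139
  km 29 (B, w=75) → cum 214
Optimal location: km 12.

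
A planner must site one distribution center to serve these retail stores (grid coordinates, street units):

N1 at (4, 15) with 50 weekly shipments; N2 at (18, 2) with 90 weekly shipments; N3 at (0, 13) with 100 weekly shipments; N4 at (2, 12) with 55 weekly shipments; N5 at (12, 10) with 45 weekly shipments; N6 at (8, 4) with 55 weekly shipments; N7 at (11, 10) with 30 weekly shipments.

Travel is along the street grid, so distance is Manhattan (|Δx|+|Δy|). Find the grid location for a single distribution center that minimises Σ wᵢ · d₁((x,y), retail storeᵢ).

(8, 10)

Manhattan distance separates: Σwᵢ(|x−xᵢ|+|y−yᵢ|) = Σwᵢ|x−xᵢ| + Σwᵢ|y−yᵢ|, so x and y are optimised independently as 1-D weighted medians.
Total weight W = 425; half = 212.5.
x-coordinate, sorted with cumulative weight:
  x=0 (N3, w=100) cum 100
  x=2 (N4, w=55) cum 155
  x=4 (N1, w=50) cum 205
  x=8 (N6, w=55) cum 260  ← median
  x=11 (N7, w=30) cum 290
  x=12 (N5, w=45) cum 335
  x=18 (N2, w=90) cum 425
⇒ x* = 8
y-coordinate, sorted with cumulative weight:
  y=2 (N2, w=90) cum 90
  y=4 (N6, w=55) cum 145
  y=10 (N5, w=45) cum 190
  y=10 (N7, w=30) cum 220  ← median
  y=12 (N4, w=55) cum 275
  y=13 (N3, w=100) cum 375
  y=15 (N1, w=50) cum 425
⇒ y* = 10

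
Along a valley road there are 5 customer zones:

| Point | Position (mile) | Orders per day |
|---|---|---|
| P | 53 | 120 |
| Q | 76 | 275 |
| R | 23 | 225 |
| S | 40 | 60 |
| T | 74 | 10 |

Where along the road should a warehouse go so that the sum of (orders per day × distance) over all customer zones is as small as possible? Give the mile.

x = 53

For a sum of weighted absolute distances on a line, the optimum is the weighted median (not the mean). Total weight W = 690; half-weight = 345.
Sort by position and accumulate weight:
  mile 23 (R, w=225) → cum 225
  mile 40 (S, w=60) → cum 285
  mile 53 (P, w=120) → cum 405  ≥ 345 → median here
  mile 74 (T, w=10) → cum 415
  mile 76 (Q, w=275) → cum 690
Optimal location: mile 53.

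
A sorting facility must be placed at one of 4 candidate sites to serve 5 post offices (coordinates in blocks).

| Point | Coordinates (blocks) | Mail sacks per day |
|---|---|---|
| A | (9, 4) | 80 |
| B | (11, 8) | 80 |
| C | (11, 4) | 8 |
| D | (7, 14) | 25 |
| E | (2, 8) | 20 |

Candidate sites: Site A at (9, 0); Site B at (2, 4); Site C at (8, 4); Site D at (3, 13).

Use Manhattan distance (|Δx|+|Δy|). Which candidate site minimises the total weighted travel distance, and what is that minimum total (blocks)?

Site C, total 1139 blocks

Total weighted distance at each candidate:
  Site A (9, 0): total = 1868
  Site B (2, 4): total = 2127
  Site C (8, 4): total = 1139
  Site D (3, 13): total = 2621
Minimum is at Site C with total 1139 blocks.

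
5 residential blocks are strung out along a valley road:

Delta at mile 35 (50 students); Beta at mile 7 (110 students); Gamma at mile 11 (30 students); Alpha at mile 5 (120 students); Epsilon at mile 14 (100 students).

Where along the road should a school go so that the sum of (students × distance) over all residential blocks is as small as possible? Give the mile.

x = 7

For a sum of weighted absolute distances on a line, the optimum is the weighted median (not the mean). Total weight W = 410; half-weight = 205.
Sort by position and accumulate weight:
  mile 5 (Alpha, w=120) → cum 120
  mile 7 (Beta, w=110) → cum 230  ≥ 205 → median here
  mile 11 (Gamma, w=30) → cum 260
  mile 14 (Epsilon, w=100) → cum 360
  mile 35 (Delta, w=50) → cum 410
Optimal location: mile 7.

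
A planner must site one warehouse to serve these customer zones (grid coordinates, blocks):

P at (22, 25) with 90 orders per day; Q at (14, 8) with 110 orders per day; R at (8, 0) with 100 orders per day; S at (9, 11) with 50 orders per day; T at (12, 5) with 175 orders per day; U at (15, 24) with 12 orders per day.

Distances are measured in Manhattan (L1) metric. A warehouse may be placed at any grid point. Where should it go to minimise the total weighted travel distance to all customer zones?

(12, 5)

Manhattan distance separates: Σwᵢ(|x−xᵢ|+|y−yᵢ|) = Σwᵢ|x−xᵢ| + Σwᵢ|y−yᵢ|, so x and y are optimised independently as 1-D weighted medians.
Total weight W = 537; half = 268.5.
x-coordinate, sorted with cumulative weight:
  x=8 (R, w=100) cum 100
  x=9 (S, w=50) cum 150
  x=12 (T, w=175) cum 325  ← median
  x=14 (Q, w=110) cum 435
  x=15 (U, w=12) cum 447
  x=22 (P, w=90) cum 537
⇒ x* = 12
y-coordinate, sorted with cumulative weight:
  y=0 (R, w=100) cum 100
  y=5 (T, w=175) cum 275  ← median
  y=8 (Q, w=110) cum 385
  y=11 (S, w=50) cum 435
  y=24 (U, w=12) cum 447
  y=25 (P, w=90) cum 537
⇒ y* = 5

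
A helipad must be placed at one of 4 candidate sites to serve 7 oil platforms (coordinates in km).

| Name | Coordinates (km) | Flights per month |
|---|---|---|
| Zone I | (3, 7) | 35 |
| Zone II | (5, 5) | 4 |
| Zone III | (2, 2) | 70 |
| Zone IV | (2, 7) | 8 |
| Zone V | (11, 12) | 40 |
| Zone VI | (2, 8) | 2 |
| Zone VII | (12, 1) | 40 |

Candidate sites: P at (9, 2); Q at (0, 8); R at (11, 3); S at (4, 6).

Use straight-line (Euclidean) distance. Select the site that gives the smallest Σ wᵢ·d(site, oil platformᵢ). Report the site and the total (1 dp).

Total weighted distance at each candidate:
  P (9, 2): total = 1405.0
  Q (0, 8): total = 1622.5
  R (11, 3): total = 1521.0
  S (4, 6): total = 1137.9
Minimum is at S with total 1137.9 km.

S, total 1137.9 km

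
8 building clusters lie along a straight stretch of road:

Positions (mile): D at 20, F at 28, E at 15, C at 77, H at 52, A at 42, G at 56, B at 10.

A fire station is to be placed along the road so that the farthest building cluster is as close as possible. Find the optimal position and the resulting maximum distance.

location 43.5, max distance 33.5

The 1-center on a line is the midpoint of the two extreme points: leftmost at 10, rightmost at 77.
Optimal location = (10 + 77)/2 = 43.5; maximum distance = (77 − 10)/2 = 33.5.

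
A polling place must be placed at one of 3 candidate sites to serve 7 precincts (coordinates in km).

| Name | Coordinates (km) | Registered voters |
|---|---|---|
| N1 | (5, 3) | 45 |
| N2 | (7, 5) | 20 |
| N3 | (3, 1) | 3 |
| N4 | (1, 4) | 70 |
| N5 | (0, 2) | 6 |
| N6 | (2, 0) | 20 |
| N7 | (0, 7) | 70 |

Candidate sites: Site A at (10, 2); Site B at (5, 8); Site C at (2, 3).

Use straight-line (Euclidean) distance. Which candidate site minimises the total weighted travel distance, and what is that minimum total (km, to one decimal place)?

Site C, total 734.9 km

Total weighted distance at each candidate:
  Site A (10, 2): total = 1988.4
  Site B (5, 8): total = 1289.6
  Site C (2, 3): total = 734.9
Minimum is at Site C with total 734.9 km.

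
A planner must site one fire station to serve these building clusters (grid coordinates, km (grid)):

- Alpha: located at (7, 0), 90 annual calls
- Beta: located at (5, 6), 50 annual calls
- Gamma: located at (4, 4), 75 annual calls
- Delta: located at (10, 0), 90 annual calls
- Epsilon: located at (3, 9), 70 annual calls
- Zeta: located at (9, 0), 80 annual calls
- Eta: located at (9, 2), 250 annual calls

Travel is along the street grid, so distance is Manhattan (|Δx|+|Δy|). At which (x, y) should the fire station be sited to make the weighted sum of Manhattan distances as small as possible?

(9, 2)

Manhattan distance separates: Σwᵢ(|x−xᵢ|+|y−yᵢ|) = Σwᵢ|x−xᵢ| + Σwᵢ|y−yᵢ|, so x and y are optimised independently as 1-D weighted medians.
Total weight W = 705; half = 352.5.
x-coordinate, sorted with cumulative weight:
  x=3 (Epsilon, w=70) cum 70
  x=4 (Gamma, w=75) cum 145
  x=5 (Beta, w=50) cum 195
  x=7 (Alpha, w=90) cum 285
  x=9 (Zeta, w=80) cum 365  ← median
  x=9 (Eta, w=250) cum 615
  x=10 (Delta, w=90) cum 705
⇒ x* = 9
y-coordinate, sorted with cumulative weight:
  y=0 (Alpha, w=90) cum 90
  y=0 (Delta, w=90) cum 180
  y=0 (Zeta, w=80) cum 260
  y=2 (Eta, w=250) cum 510  ← median
  y=4 (Gamma, w=75) cum 585
  y=6 (Beta, w=50) cum 635
  y=9 (Epsilon, w=70) cum 705
⇒ y* = 2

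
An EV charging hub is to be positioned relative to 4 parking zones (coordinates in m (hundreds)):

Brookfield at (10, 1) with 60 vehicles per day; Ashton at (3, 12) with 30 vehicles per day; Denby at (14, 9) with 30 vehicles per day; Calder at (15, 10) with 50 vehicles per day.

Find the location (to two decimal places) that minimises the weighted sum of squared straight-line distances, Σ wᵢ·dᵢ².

The minimiser of Σwᵢ‖p−pᵢ‖² is the weighted centroid p* = (Σwᵢpᵢ)/(Σwᵢ).
Σwᵢ = 170.
Σwᵢxᵢ = 60·10 + 30·3 + 30·14 + 50·15 = 1860.
Σwᵢyᵢ = 60·1 + 30·12 + 30·9 + 50·10 = 1190.
x* = 1860/170 = 10.94, y* = 1190/170 = 7.00.

(10.94, 7.00)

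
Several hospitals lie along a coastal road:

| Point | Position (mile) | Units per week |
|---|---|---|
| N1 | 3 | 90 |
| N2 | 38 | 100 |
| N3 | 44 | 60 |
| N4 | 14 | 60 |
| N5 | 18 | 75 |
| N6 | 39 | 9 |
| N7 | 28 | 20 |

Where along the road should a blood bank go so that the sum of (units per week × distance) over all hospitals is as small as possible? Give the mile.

For a sum of weighted absolute distances on a line, the optimum is the weighted median (not the mean). Total weight W = 414; half-weight = 207.
Sort by position and accumulate weight:
  mile 3 (N1, w=90) → cum 90
  mile 14 (N4, w=60) → cum 150
  mile 18 (N5, w=75) → cum 225  ≥ 207 → median here
  mile 28 (N7, w=20) → cum 245
  mile 38 (N2, w=100) → cum 345
  mile 39 (N6, w=9) → cum 354
  mile 44 (N3, w=60) → cum 414
Optimal location: mile 18.

x = 18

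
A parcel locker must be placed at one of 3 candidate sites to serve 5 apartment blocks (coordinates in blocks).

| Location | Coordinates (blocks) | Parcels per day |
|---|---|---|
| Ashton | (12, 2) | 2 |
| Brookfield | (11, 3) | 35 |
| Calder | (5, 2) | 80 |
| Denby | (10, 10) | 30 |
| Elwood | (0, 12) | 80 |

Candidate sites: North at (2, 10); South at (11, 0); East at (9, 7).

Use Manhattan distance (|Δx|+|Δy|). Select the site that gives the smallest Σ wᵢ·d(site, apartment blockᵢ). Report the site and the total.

North, total 2036 blocks

Total weighted distance at each candidate:
  North (2, 10): total = 2036
  South (11, 0): total = 2921
  East (9, 7): total = 2186
Minimum is at North with total 2036 blocks.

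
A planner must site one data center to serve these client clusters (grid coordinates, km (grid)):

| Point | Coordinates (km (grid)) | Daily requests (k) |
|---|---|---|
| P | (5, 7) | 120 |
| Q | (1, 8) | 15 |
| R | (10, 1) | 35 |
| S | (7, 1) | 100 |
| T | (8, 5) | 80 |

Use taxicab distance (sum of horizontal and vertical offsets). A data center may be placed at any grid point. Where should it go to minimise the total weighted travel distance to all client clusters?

(7, 5)

Manhattan distance separates: Σwᵢ(|x−xᵢ|+|y−yᵢ|) = Σwᵢ|x−xᵢ| + Σwᵢ|y−yᵢ|, so x and y are optimised independently as 1-D weighted medians.
Total weight W = 350; half = 175.
x-coordinate, sorted with cumulative weight:
  x=1 (Q, w=15) cum 15
  x=5 (P, w=120) cum 135
  x=7 (S, w=100) cum 235  ← median
  x=8 (T, w=80) cum 315
  x=10 (R, w=35) cum 350
⇒ x* = 7
y-coordinate, sorted with cumulative weight:
  y=1 (R, w=35) cum 35
  y=1 (S, w=100) cum 135
  y=5 (T, w=80) cum 215  ← median
  y=7 (P, w=120) cum 335
  y=8 (Q, w=15) cum 350
⇒ y* = 5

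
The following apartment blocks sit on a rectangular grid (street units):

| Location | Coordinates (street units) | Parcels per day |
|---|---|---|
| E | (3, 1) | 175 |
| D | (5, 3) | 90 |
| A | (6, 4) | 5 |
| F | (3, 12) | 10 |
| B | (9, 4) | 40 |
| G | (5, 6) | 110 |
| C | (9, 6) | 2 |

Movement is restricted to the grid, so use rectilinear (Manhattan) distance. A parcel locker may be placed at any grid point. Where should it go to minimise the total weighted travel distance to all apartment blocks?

Manhattan distance separates: Σwᵢ(|x−xᵢ|+|y−yᵢ|) = Σwᵢ|x−xᵢ| + Σwᵢ|y−yᵢ|, so x and y are optimised independently as 1-D weighted medians.
Total weight W = 432; half = 216.
x-coordinate, sorted with cumulative weight:
  x=3 (E, w=175) cum 175
  x=3 (F, w=10) cum 185
  x=5 (D, w=90) cum 275  ← median
  x=5 (G, w=110) cum 385
  x=6 (A, w=5) cum 390
  x=9 (B, w=40) cum 430
  x=9 (C, w=2) cum 432
⇒ x* = 5
y-coordinate, sorted with cumulative weight:
  y=1 (E, w=175) cum 175
  y=3 (D, w=90) cum 265  ← median
  y=4 (A, w=5) cum 270
  y=4 (B, w=40) cum 310
  y=6 (G, w=110) cum 420
  y=6 (C, w=2) cum 422
  y=12 (F, w=10) cum 432
⇒ y* = 3

(5, 3)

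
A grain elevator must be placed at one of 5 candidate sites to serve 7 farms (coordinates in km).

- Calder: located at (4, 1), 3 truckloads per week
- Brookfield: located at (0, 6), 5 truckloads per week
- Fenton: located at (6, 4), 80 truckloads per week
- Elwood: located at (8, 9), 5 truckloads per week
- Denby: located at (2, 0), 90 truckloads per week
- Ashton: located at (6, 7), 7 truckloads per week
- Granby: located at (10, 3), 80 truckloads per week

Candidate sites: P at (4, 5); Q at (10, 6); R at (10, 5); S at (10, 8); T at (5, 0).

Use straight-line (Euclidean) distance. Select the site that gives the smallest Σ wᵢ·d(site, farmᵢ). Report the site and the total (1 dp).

T, total 1206.6 km

Total weighted distance at each candidate:
  P (4, 5): total = 1250.2
  Q (10, 6): total = 1618.1
  R (10, 5): total = 1464.5
  S (10, 8): total = 1989.5
  T (5, 0): total = 1206.6
Minimum is at T with total 1206.6 km.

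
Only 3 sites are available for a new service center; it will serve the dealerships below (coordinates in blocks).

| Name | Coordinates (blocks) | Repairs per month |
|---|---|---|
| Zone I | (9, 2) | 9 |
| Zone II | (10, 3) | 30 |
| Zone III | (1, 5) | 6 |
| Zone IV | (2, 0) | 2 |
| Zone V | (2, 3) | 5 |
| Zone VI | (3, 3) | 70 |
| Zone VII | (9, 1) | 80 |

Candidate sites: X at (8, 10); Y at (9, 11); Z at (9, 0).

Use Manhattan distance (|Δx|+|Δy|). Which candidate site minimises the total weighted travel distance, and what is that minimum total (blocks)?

Z, total 990 blocks

Total weighted distance at each candidate:
  X (8, 10): total = 2160
  Y (9, 11): total = 2326
  Z (9, 0): total = 990
Minimum is at Z with total 990 blocks.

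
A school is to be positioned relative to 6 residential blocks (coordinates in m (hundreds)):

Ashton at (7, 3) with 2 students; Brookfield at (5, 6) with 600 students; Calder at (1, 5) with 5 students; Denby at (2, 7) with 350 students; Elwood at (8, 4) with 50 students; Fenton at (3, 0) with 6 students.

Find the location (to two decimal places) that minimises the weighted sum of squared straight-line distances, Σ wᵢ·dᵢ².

The minimiser of Σwᵢ‖p−pᵢ‖² is the weighted centroid p* = (Σwᵢpᵢ)/(Σwᵢ).
Σwᵢ = 1013.
Σwᵢxᵢ = 2·7 + 600·5 + 5·1 + 350·2 + 50·8 + 6·3 = 4137.
Σwᵢyᵢ = 2·3 + 600·6 + 5·5 + 350·7 + 50·4 + 6·0 = 6281.
x* = 4137/1013 = 4.08, y* = 6281/1013 = 6.20.

(4.08, 6.20)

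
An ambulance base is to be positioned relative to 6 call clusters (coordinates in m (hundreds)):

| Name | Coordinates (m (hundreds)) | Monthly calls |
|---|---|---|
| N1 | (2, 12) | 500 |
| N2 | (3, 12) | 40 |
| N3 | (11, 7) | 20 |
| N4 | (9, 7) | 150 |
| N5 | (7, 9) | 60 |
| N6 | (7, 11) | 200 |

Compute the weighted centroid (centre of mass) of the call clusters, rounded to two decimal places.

The minimiser of Σwᵢ‖p−pᵢ‖² is the weighted centroid p* = (Σwᵢpᵢ)/(Σwᵢ).
Σwᵢ = 970.
Σwᵢxᵢ = 500·2 + 40·3 + 20·11 + 150·9 + 60·7 + 200·7 = 4510.
Σwᵢyᵢ = 500·12 + 40·12 + 20·7 + 150·7 + 60·9 + 200·11 = 10410.
x* = 4510/970 = 4.65, y* = 10410/970 = 10.73.

(4.65, 10.73)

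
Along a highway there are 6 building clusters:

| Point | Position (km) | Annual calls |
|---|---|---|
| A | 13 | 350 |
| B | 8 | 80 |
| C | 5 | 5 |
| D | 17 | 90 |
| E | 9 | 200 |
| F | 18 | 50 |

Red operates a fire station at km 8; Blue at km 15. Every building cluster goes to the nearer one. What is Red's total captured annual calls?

The indifferent point is the midpoint (8+15)/2 = 11.5; building clusters left of it (closer to Red at 8) go to Red, those right go to Blue.
  C at 5 (w=5) → Red
  B at 8 (w=80) → Red
  E at 9 (w=200) → Red
  A at 13 (w=350) → Blue
  D at 17 (w=90) → Blue
  F at 18 (w=50) → Blue
Red captures 285; Blue captures 490.

285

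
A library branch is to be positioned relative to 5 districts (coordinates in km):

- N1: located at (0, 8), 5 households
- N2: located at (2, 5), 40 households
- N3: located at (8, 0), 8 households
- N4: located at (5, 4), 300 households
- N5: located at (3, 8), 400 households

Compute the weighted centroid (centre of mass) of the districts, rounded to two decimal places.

(3.78, 6.16)

The minimiser of Σwᵢ‖p−pᵢ‖² is the weighted centroid p* = (Σwᵢpᵢ)/(Σwᵢ).
Σwᵢ = 753.
Σwᵢxᵢ = 5·0 + 40·2 + 8·8 + 300·5 + 400·3 = 2844.
Σwᵢyᵢ = 5·8 + 40·5 + 8·0 + 300·4 + 400·8 = 4640.
x* = 2844/753 = 3.78, y* = 4640/753 = 6.16.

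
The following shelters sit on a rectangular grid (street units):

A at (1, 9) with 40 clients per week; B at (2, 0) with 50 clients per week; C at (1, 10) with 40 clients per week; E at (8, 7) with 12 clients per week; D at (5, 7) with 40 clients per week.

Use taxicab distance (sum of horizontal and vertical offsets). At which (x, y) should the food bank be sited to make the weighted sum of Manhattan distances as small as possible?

(2, 7)

Manhattan distance separates: Σwᵢ(|x−xᵢ|+|y−yᵢ|) = Σwᵢ|x−xᵢ| + Σwᵢ|y−yᵢ|, so x and y are optimised independently as 1-D weighted medians.
Total weight W = 182; half = 91.
x-coordinate, sorted with cumulative weight:
  x=1 (A, w=40) cum 40
  x=1 (C, w=40) cum 80
  x=2 (B, w=50) cum 130  ← median
  x=5 (D, w=40) cum 170
  x=8 (E, w=12) cum 182
⇒ x* = 2
y-coordinate, sorted with cumulative weight:
  y=0 (B, w=50) cum 50
  y=7 (E, w=12) cum 62
  y=7 (D, w=40) cum 102  ← median
  y=9 (A, w=40) cum 142
  y=10 (C, w=40) cum 182
⇒ y* = 7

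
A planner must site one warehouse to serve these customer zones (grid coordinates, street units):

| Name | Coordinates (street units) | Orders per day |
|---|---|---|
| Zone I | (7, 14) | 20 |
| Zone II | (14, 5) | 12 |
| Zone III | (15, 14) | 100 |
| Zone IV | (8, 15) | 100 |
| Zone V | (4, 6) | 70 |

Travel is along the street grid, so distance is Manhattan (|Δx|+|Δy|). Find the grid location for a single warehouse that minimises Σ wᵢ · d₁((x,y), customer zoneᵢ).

Manhattan distance separates: Σwᵢ(|x−xᵢ|+|y−yᵢ|) = Σwᵢ|x−xᵢ| + Σwᵢ|y−yᵢ|, so x and y are optimised independently as 1-D weighted medians.
Total weight W = 302; half = 151.
x-coordinate, sorted with cumulative weight:
  x=4 (Zone V, w=70) cum 70
  x=7 (Zone I, w=20) cum 90
  x=8 (Zone IV, w=100) cum 190  ← median
  x=14 (Zone II, w=12) cum 202
  x=15 (Zone III, w=100) cum 302
⇒ x* = 8
y-coordinate, sorted with cumulative weight:
  y=5 (Zone II, w=12) cum 12
  y=6 (Zone V, w=70) cum 82
  y=14 (Zone I, w=20) cum 102
  y=14 (Zone III, w=100) cum 202  ← median
  y=15 (Zone IV, w=100) cum 302
⇒ y* = 14

(8, 14)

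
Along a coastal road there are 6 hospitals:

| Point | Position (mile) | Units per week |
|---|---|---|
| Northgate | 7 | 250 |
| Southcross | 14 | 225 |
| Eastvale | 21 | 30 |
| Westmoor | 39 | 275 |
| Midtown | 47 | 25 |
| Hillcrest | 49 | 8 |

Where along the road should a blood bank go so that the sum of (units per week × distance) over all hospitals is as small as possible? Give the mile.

x = 14

For a sum of weighted absolute distances on a line, the optimum is the weighted median (not the mean). Total weight W = 813; half-weight = 406.5.
Sort by position and accumulate weight:
  mile 7 (Northgate, w=250) → cum 250
  mile 14 (Southcross, w=225) → cum 475  ≥ 406.5 → median here
  mile 21 (Eastvale, w=30) → cum 505
  mile 39 (Westmoor, w=275) → cum 780
  mile 47 (Midtown, w=25) → cum 805
  mile 49 (Hillcrest, w=8) → cum 813
Optimal location: mile 14.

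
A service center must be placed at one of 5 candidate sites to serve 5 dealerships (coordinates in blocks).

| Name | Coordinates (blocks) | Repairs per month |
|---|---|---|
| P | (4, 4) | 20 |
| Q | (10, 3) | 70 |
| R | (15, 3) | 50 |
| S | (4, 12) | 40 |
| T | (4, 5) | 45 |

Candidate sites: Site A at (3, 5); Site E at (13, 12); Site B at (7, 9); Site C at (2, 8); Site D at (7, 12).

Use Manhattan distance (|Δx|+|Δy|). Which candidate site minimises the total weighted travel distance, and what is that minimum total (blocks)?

Total weighted distance at each candidate:
  Site A (3, 5): total = 1735
  Site E (13, 12): total = 2810
  Site B (7, 9): total = 2045
  Site C (2, 8): total = 2395
  Site D (7, 12): total = 2480
Minimum is at Site A with total 1735 blocks.

Site A, total 1735 blocks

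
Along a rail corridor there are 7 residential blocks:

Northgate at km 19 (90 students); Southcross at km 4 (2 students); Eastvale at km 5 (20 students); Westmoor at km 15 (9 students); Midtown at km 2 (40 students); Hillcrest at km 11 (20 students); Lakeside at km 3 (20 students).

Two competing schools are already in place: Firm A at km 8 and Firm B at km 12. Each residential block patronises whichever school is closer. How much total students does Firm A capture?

The indifferent point is the midpoint (8+12)/2 = 10; residential blocks left of it (closer to Firm A at 8) go to Firm A, those right go to Firm B.
  Midtown at 2 (w=40) → Firm A
  Lakeside at 3 (w=20) → Firm A
  Southcross at 4 (w=2) → Firm A
  Eastvale at 5 (w=20) → Firm A
  Hillcrest at 11 (w=20) → Firm B
  Westmoor at 15 (w=9) → Firm B
  Northgate at 19 (w=90) → Firm B
Firm A captures 82; Firm B captures 119.

82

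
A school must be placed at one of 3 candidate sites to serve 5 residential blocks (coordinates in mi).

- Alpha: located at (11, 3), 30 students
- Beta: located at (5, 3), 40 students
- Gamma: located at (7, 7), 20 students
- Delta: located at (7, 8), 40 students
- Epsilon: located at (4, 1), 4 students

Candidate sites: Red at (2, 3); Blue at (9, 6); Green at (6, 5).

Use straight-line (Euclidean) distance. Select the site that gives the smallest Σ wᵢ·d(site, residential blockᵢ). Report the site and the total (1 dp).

Total weighted distance at each candidate:
  Red (2, 3): total = 812.2
  Blue (9, 6): total = 494.3
  Green (6, 5): total = 440.1
Minimum is at Green with total 440.1 mi.

Green, total 440.1 mi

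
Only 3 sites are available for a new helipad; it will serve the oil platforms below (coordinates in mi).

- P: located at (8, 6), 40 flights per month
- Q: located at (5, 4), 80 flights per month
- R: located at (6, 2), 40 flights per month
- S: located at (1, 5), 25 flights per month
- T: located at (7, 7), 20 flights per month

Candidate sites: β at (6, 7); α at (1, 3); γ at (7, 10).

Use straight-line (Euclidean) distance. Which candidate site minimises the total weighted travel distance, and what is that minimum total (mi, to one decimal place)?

β, total 697.1 mi

Total weighted distance at each candidate:
  β (6, 7): total = 697.1
  α (1, 3): total = 1032.7
  γ (7, 10): total = 1248.6
Minimum is at β with total 697.1 mi.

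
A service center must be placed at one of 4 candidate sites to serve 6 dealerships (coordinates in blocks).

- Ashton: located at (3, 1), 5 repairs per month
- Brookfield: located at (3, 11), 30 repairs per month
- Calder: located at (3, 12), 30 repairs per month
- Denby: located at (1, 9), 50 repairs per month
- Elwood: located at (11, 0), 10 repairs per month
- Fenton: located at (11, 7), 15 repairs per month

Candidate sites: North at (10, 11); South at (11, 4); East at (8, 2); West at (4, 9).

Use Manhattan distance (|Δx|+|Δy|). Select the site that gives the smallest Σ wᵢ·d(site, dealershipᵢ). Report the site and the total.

Total weighted distance at each candidate:
  North (10, 11): total = 1280
  South (11, 4): total = 1820
  East (8, 2): total = 1770
  West (4, 9): total = 700
Minimum is at West with total 700 blocks.

West, total 700 blocks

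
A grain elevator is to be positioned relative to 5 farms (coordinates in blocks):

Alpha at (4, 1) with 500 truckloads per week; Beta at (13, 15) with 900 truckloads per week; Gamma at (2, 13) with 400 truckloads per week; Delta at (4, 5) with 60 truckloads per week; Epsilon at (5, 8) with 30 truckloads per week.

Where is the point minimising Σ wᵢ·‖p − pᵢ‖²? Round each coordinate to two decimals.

The minimiser of Σwᵢ‖p−pᵢ‖² is the weighted centroid p* = (Σwᵢpᵢ)/(Σwᵢ).
Σwᵢ = 1890.
Σwᵢxᵢ = 500·4 + 900·13 + 400·2 + 60·4 + 30·5 = 14890.
Σwᵢyᵢ = 500·1 + 900·15 + 400·13 + 60·5 + 30·8 = 19740.
x* = 14890/1890 = 7.88, y* = 19740/1890 = 10.44.

(7.88, 10.44)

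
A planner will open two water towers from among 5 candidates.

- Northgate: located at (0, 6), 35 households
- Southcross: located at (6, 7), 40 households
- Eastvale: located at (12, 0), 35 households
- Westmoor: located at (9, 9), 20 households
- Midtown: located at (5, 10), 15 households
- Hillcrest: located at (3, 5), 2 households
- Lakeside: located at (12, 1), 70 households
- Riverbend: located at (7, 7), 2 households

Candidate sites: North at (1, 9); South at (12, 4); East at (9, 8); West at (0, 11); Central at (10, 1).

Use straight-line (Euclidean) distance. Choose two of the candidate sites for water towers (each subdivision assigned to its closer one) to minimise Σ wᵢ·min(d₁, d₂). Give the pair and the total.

Evaluate every pair (each demand assigned to the nearer of the two):
  {East, Central}: total = 772.4
  {North, Central}: total = 787.8
  {North, South}: total = 875.2
  {South, East}: total = 904.1
  {West, Central}: total = 946.3
  {South, West}: total = 1011.5
  {South, Central}: total = 1160.6
  {North, East}: total = 1164.6
  {East, West}: total = 1238.6
  {North, West}: total = 2019.1
Best pair: {East, Central} with total 772.4.

{East, Central}, total 772.4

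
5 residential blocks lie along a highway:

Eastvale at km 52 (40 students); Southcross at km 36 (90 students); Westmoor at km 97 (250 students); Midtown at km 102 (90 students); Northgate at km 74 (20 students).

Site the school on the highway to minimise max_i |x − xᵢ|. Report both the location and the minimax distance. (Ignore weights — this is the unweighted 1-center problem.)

The 1-center on a line is the midpoint of the two extreme points: leftmost at 36, rightmost at 102.
Optimal location = (36 + 102)/2 = 69; maximum distance = (102 − 36)/2 = 33.

location 69, max distance 33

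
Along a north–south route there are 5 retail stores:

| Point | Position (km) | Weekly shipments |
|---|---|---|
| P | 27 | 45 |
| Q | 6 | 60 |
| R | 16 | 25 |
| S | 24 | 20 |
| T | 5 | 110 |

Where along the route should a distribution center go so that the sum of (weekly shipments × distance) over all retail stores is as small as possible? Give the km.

x = 6

For a sum of weighted absolute distances on a line, the optimum is the weighted median (not the mean). Total weight W = 260; half-weight = 130.
Sort by position and accumulate weight:
  km 5 (T, w=110) → cum 110
  km 6 (Q, w=60) → cum 170  ≥ 130 → median here
  km 16 (R, w=25) → cum 195
  km 24 (S, w=20) → cum 215
  km 27 (P, w=45) → cum 260
Optimal location: km 6.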